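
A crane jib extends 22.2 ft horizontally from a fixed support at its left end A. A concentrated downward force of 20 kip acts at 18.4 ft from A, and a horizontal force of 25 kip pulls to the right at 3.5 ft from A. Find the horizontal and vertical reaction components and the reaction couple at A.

A_x = -25.00 kip, A_y = 20.00 kip, M_A = 368.0 kip·ft

ΣF_x = 0: A_x + 25 = 0 → A_x = -25.00 kip.
ΣF_y = 0: A_y − 20 = 0 → A_y = 20.00 kip.
ΣM about A: M_A − 20·18.4 = 0 → M_A = 368.0 kip·ft.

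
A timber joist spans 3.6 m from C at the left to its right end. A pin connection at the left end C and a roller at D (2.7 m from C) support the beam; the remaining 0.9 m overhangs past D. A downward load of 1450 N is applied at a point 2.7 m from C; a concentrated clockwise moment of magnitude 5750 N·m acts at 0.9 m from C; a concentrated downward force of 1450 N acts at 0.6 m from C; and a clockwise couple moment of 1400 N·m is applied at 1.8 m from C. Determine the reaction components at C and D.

ΣM about C: D_y·2.7 − 1450·2.7 − 5750 − 1450·0.6 − 1400 = 0 → D_y = 11935/2.7 = 4420.37 ≈ 4420 N.
ΣF_y = 0: C_y + 4420.37 − 1450 − 1450 = 0 → C_y = -1520 N.
ΣF_x = 0: no horizontal applied forces, so C_x = 0.

C_x = 0, C_y = -1520 N, D_y = 4420 N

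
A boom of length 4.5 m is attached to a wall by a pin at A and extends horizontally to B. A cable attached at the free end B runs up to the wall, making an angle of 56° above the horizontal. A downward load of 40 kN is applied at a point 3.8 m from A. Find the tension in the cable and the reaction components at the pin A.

ΣM about A: T·sin56°·4.5 − 40·3.8 = 0 → T = 152/(4.5·0.829038) = 40.7433 ≈ 40.74 kN.
ΣF_x = 0: A_x − T·cos56° = 0 → A_x = 40.7433 × 0.559193 = 22.78 kN.
ΣF_y = 0: A_y + T·sin56° − 40 = 0 → A_y = 40 − 40.7433 × 0.829038 = 6.222 kN.

T = 40.74 kN, A_x = 22.78 kN, A_y = 6.222 kN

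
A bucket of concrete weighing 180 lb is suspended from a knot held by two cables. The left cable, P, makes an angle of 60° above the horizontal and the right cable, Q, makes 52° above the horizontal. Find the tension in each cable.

T_P = 119.5 lb, T_Q = 97.07 lb

ΣF_x = 0: −T_P·cos60° + T_Q·cos52° = 0 → T_Q = 0.812135·T_P.
ΣF_y = 0: T_P·sin60° + T_Q·sin52° = 180.
Substitute: T_P·(0.866025 + 0.812135·0.788011) = 180 → T_P = 119.522 ≈ 119.5 lb.
Then T_Q = 0.812135 × 119.522 = 97.07 lb.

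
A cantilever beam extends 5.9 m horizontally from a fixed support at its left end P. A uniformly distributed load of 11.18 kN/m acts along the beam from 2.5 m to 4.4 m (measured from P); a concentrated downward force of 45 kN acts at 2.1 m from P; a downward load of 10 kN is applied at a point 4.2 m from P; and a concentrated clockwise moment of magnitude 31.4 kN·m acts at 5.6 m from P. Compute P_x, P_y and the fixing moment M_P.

Resultant of the distributed load: 11.18 × 1.9 = 21.242 kN at 3.45 m from P.
ΣF_x = 0: P_x = 0.
ΣF_y = 0: P_y − 11.18·1.9 − 45 − 10 = 0 → P_y = 76.24 kN.
ΣM about P: M_P − (11.18·1.9)·3.45 − 45·2.1 − 10·4.2 − 31.4 = 0 → M_P = 241.2 kN·m.

P_x = 0, P_y = 76.24 kN, M_P = 241.2 kN·m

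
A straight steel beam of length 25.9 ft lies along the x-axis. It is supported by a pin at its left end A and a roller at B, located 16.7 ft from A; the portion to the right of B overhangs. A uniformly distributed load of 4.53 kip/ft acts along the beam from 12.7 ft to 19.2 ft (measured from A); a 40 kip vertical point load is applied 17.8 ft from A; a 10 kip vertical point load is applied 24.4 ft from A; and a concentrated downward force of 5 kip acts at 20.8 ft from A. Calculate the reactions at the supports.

Resultant of the distributed load: 4.53 × 6.5 = 29.445 kip at 15.95 ft from A.
ΣM about A: B_y·16.7 − (4.53·6.5)·15.95 − 40·17.8 − 10·24.4 − 5·20.8 = 0 → B_y = 1529.64775/16.7 = 91.5957 ≈ 91.60 kip.
ΣF_y = 0: A_y + 91.5957 − 4.53·6.5 − 40 − 10 − 5 = 0 → A_y = -7.151 kip.
ΣF_x = 0: no horizontal applied forces, so A_x = 0.

A_x = 0, A_y = -7.151 kip, B_y = 91.60 kip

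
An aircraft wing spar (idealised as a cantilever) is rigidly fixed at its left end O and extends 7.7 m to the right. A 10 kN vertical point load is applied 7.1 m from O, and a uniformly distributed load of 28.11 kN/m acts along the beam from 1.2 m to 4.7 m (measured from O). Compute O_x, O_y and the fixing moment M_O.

O_x = 0, O_y = 108.4 kN, M_O = 361.2 kN·m

Resultant of the distributed load: 28.11 × 3.5 = 98.385 kN at 2.95 m from O.
ΣF_x = 0: O_x = 0.
ΣF_y = 0: O_y − 10 − 28.11·3.5 = 0 → O_y = 108.4 kN.
ΣM about O: M_O − 10·7.1 − (28.11·3.5)·2.95 = 0 → M_O = 361.2 kN·m.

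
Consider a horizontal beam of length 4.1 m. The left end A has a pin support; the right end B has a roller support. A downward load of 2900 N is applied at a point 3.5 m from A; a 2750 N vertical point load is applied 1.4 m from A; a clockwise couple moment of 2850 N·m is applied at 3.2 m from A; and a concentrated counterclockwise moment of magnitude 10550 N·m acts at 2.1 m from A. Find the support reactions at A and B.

A_x = 0, A_y = 4113 N, B_y = 1537 N

Moments about A: B_y·4.1 − 2900·3.5 − 2750·1.4 − 2850 + 10550 = 0 → B_y = 6300/4.1 = 1536.59 ≈ 1537 N.
ΣF_y = 0: A_y + 1536.59 − 2900 − 2750 = 0 → A_y = 4113 N.
ΣF_x = 0: no horizontal applied forces, so A_x = 0.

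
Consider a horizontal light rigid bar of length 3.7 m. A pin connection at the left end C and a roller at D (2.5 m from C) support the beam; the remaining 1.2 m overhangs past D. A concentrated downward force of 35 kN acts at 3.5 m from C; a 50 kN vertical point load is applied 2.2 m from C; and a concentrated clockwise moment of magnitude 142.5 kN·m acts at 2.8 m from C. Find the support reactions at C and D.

Moments about C: D_y·2.5 − 35·3.5 − 50·2.2 − 142.5 = 0 → D_y = 375/2.5 = 150.0 kN.
ΣF_y = 0: C_y + 150 − 35 − 50 = 0 → C_y = -65.00 kN.
ΣF_x = 0: no horizontal applied forces, so C_x = 0.

C_x = 0, C_y = -65.00 kN, D_y = 150.0 kN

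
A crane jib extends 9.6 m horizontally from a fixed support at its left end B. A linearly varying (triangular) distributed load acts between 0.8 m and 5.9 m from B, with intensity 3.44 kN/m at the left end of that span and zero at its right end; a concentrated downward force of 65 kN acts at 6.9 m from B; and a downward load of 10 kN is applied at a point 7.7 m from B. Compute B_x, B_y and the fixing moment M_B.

B_x = 0, B_y = 83.77 kN, M_B = 547.4 kN·m

Resultant of the triangular load: ½ × 3.44 × 5.1 = 8.772 kN, acting at 2.5 m from B (one-third of the span from the peak).
ΣF_x = 0: B_x = 0.
ΣF_y = 0: B_y − ½·3.44·5.1 − 65 − 10 = 0 → B_y = 83.77 kN.
ΣM about B: M_B − (½·3.44·5.1)·2.5 − 65·6.9 − 10·7.7 = 0 → M_B = 547.4 kN·m.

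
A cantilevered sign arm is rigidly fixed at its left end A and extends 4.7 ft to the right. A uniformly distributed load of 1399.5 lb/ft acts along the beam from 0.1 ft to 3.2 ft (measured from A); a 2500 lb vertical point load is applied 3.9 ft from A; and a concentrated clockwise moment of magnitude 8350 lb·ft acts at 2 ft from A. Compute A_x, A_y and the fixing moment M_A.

Resultant of the distributed load: 1399.5 × 3.1 = 4338.45 lb at 1.65 ft from A.
ΣF_x = 0: A_x = 0.
ΣF_y = 0: A_y − 1399.5·3.1 − 2500 = 0 → A_y = 6838 lb.
ΣM about A: M_A − (1399.5·3.1)·1.65 − 2500·3.9 − 8350 = 0 → M_A = 25260 lb·ft.

A_x = 0, A_y = 6838 lb, M_A = 25260 lb·ft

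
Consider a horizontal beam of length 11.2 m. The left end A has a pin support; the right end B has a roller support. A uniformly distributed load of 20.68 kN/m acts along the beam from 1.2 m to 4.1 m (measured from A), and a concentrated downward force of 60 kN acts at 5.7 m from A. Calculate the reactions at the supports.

A_x = 0, A_y = 75.25 kN, B_y = 44.73 kN

Resultant of the distributed load: 20.68 × 2.9 = 59.972 kN at 2.65 m from A.
Taking moments about A: B_y·11.2 − (20.68·2.9)·2.65 − 60·5.7 = 0 → B_y = 500.9258/11.2 = 44.7255 ≈ 44.73 kN.
ΣF_y = 0: A_y + 44.7255 − 20.68·2.9 − 60 = 0 → A_y = 75.25 kN.
ΣF_x = 0: no horizontal applied forces, so A_x = 0.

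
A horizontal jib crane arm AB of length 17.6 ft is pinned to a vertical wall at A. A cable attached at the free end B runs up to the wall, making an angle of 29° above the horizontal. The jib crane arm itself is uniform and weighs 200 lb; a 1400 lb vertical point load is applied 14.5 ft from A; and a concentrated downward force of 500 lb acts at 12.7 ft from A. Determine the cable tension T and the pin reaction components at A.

T = 3330 lb, A_x = 2912 lb, A_y = 485.8 lb

ΣM about A: T·sin29°·17.6 − 200·8.8 − 1400·14.5 − 500·12.7 = 0 → T = 28410/(17.6·0.48481) = 3329.56 ≈ 3330 lb.
ΣF_x = 0: A_x − T·cos29° = 0 → A_x = 3329.56 × 0.87462 = 2912 lb.
ΣF_y = 0: A_y + T·sin29° − 200 − 1400 − 500 = 0 → A_y = 2100 − 3329.56 × 0.48481 = 485.8 lb.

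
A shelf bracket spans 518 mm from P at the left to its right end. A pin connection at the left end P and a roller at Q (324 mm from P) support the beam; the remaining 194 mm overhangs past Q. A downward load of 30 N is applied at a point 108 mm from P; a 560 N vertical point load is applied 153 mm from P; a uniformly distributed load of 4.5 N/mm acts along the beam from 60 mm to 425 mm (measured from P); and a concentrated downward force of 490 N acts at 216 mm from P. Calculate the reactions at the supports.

P_x = 0, P_y = 892.0 N, Q_y = 1830 N

Resultant of the distributed load: 4.5 × 365 = 1642.5 N at 242.5 mm from P.
ΣM about P: Q_y·324 − 30·108 − 560·153 − (4.5·365)·242.5 − 490·216 = 0 → Q_y = 593066.25/324 = 1830.45 ≈ 1830 N.
ΣF_y = 0: P_y + 1830.45 − 30 − 560 − 4.5·365 − 490 = 0 → P_y = 892.0 N.
ΣF_x = 0: no horizontal applied forces, so P_x = 0.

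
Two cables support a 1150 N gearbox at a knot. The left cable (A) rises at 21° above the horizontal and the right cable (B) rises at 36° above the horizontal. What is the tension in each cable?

T_A = 1109 N, T_B = 1280 N

ΣF_x = 0: −T_A·cos21° + T_B·cos36° = 0 → T_B = 1.15397·T_A.
ΣF_y = 0: T_A·sin21° + T_B·sin36° = 1150.
Substitute: T_A·(0.358368 + 1.15397·0.587785) = 1150 → T_A = 1109.34 ≈ 1109 N.
Then T_B = 1.15397 × 1109.34 = 1280 N.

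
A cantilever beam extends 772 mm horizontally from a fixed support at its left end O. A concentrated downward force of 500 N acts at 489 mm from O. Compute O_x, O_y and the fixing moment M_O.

O_x = 0, O_y = 500.0 N, M_O = 244500 N·mm

ΣF_x = 0: O_x = 0.
ΣF_y = 0: O_y − 500 = 0 → O_y = 500.0 N.
ΣM about O: M_O − 500·489 = 0 → M_O = 244500 N·mm.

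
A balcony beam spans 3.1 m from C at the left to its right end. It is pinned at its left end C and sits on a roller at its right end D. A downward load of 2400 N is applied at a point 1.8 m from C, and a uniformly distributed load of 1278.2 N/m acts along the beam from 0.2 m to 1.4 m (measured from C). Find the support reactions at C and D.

Resultant of the distributed load: 1278.2 × 1.2 = 1533.84 N at 0.8 m from C.
Moments about C: D_y·3.1 − 2400·1.8 − (1278.2·1.2)·0.8 = 0 → D_y = 5547.072/3.1 = 1789.38 ≈ 1789 N.
ΣF_y = 0: C_y + 1789.38 − 2400 − 1278.2·1.2 = 0 → C_y = 2144 N.
ΣF_x = 0: no horizontal applied forces, so C_x = 0.

C_x = 0, C_y = 2144 N, D_y = 1789 N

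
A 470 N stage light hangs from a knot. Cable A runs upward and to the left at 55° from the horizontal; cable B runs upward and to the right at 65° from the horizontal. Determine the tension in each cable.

T_A = 229.4 N, T_B = 311.3 N

ΣF_x = 0: −T_A·cos55° + T_B·cos65° = 0 → T_B = 1.3572·T_A.
ΣF_y = 0: T_A·sin55° + T_B·sin65° = 470.
Substitute: T_A·(0.819152 + 1.3572·0.906308) = 470 → T_A = 229.359 ≈ 229.4 N.
Then T_B = 1.3572 × 229.359 = 311.3 N.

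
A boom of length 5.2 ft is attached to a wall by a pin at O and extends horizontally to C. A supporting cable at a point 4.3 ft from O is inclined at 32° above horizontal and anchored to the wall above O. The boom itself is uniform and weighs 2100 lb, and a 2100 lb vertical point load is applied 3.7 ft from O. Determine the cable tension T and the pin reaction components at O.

ΣM about O: T·sin32°·4.3 − 2100·2.6 − 2100·3.7 = 0 → T = 13230/(4.3·0.529919) = 5806.07 ≈ 5806 lb.
ΣF_x = 0: O_x − T·cos32° = 0 → O_x = 5806.07 × 0.848048 = 4924 lb.
ΣF_y = 0: O_y + T·sin32° − 2100 − 2100 = 0 → O_y = 4200 − 5806.07 × 0.529919 = 1123 lb.

T = 5806 lb, O_x = 4924 lb, O_y = 1123 lb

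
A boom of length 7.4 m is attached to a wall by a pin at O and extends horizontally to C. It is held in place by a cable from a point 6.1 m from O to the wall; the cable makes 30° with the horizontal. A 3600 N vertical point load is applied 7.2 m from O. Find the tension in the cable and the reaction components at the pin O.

T = 8498 N, O_x = 7360 N, O_y = -649.2 N

ΣM about O: T·sin30°·6.1 − 3600·7.2 = 0 → T = 25920/(6.1·0.5) = 8498.36 ≈ 8498 N.
ΣF_x = 0: O_x − T·cos30° = 0 → O_x = 8498.36 × 0.866025 = 7360 N.
ΣF_y = 0: O_y + T·sin30° − 3600 = 0 → O_y = 3600 − 8498.36 × 0.5 = -649.2 N.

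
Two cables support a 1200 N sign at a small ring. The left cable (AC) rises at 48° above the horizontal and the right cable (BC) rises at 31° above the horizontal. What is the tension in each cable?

ΣF_x = 0: −T_AC·cos48° + T_BC·cos31° = 0 → T_BC = 0.78063·T_AC.
ΣF_y = 0: T_AC·sin48° + T_BC·sin31° = 1200.
Substitute: T_AC·(0.743145 + 0.78063·0.515038) = 1200 → T_AC = 1047.85 ≈ 1048 N.
Then T_BC = 0.78063 × 1047.85 = 818.0 N.

T_AC = 1048 N, T_BC = 818.0 N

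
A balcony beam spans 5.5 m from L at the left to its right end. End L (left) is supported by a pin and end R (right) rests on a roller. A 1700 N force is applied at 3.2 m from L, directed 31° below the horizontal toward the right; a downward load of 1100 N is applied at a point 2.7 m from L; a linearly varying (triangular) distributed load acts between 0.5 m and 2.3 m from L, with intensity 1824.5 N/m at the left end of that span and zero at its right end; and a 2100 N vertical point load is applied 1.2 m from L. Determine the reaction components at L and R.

Resultant of the triangular load: ½ × 1824.5 × 1.8 = 1642.05 N, acting at 1.1 m from L (one-third of the span from the peak).
Moments about L: R_y·5.5 − 1700·sin31°·3.2 − 1100·2.7 − (½·1824.5·1.8)·1.1 − 2100·1.2 = 0 → R_y = 10098.1/5.5 = 1836.02 ≈ 1836 N.
ΣF_y = 0: L_y + 1836.02 − 1700·sin31° − 1100 − ½·1824.5·1.8 − 2100 = 0 → L_y = 3882 N.
ΣF_x = 0: L_x + 1700·cos31° = 0 → L_x = -1457 N.

L_x = -1457 N, L_y = 3882 N, R_y = 1836 N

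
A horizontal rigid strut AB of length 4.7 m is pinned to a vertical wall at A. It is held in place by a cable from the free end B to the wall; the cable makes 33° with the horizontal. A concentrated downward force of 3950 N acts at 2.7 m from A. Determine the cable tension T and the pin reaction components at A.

T = 4166 N, A_x = 3494 N, A_y = 1681 N

ΣM about A: T·sin33°·4.7 − 3950·2.7 = 0 → T = 10665/(4.7·0.544639) = 4166.34 ≈ 4166 N.
ΣF_x = 0: A_x − T·cos33° = 0 → A_x = 4166.34 × 0.838671 = 3494 N.
ΣF_y = 0: A_y + T·sin33° − 3950 = 0 → A_y = 3950 − 4166.34 × 0.544639 = 1681 N.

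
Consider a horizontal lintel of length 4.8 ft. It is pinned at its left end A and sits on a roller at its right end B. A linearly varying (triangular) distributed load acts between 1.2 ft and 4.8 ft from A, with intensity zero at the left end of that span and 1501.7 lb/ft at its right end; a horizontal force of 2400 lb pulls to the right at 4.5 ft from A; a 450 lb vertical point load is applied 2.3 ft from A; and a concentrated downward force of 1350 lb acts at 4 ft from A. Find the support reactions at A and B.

A_x = -2400 lb, A_y = 1135 lb, B_y = 3368 lb

Resultant of the triangular load: ½ × 1501.7 × 3.6 = 2703.06 lb, acting at 3.6 ft from A (one-third of the span from the peak).
Taking moments about A: B_y·4.8 − (½·1501.7·3.6)·3.6 − 450·2.3 − 1350·4 = 0 → B_y = 16166.016/4.8 = 3367.92 ≈ 3368 lb.
ΣF_y = 0: A_y + 3367.92 − ½·1501.7·3.6 − 450 − 1350 = 0 → A_y = 1135 lb.
ΣF_x = 0: A_x + 2400 = 0 → A_x = -2400 lb.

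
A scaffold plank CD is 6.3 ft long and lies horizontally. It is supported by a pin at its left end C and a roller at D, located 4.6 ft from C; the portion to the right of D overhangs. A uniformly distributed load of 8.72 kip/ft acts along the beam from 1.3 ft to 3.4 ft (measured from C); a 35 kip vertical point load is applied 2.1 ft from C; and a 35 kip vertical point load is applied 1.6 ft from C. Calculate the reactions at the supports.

Resultant of the distributed load: 8.72 × 2.1 = 18.312 kip at 2.35 ft from C.
ΣM about C: D_y·4.6 − (8.72·2.1)·2.35 − 35·2.1 − 35·1.6 = 0 → D_y = 172.5332/4.6 = 37.5072 ≈ 37.51 kip.
ΣF_y = 0: C_y + 37.5072 − 8.72·2.1 − 35 − 35 = 0 → C_y = 50.80 kip.
ΣF_x = 0: no horizontal applied forces, so C_x = 0.

C_x = 0, C_y = 50.80 kip, D_y = 37.51 kip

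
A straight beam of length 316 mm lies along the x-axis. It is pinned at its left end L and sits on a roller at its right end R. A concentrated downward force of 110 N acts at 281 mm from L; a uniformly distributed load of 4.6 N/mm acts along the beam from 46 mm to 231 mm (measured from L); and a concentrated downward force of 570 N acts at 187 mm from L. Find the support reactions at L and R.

Resultant of the distributed load: 4.6 × 185 = 851 N at 138.5 mm from L.
ΣM about L: R_y·316 − 110·281 − (4.6·185)·138.5 − 570·187 = 0 → R_y = 255363.5/316 = 808.112 ≈ 808.1 N.
ΣF_y = 0: L_y + 808.112 − 110 − 4.6·185 − 570 = 0 → L_y = 722.9 N.
ΣF_x = 0: no horizontal applied forces, so L_x = 0.

L_x = 0, L_y = 722.9 N, R_y = 808.1 N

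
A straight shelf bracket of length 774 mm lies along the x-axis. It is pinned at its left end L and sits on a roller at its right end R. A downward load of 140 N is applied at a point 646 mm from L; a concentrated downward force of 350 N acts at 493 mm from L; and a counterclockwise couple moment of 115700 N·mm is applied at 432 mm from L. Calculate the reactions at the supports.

ΣM about L: R_y·774 − 140·646 − 350·493 + 115700 = 0 → R_y = 147290/774 = 190.297 ≈ 190.3 N.
ΣF_y = 0: L_y + 190.297 − 140 − 350 = 0 → L_y = 299.7 N.
ΣF_x = 0: no horizontal applied forces, so L_x = 0.

L_x = 0, L_y = 299.7 N, R_y = 190.3 N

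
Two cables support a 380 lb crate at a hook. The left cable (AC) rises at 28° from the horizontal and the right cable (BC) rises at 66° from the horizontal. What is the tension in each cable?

ΣF_x = 0: −T_AC·cos28° + T_BC·cos66° = 0 → T_BC = 2.17081·T_AC.
ΣF_y = 0: T_AC·sin28° + T_BC·sin66° = 380.
Substitute: T_AC·(0.469472 + 2.17081·0.913545) = 380 → T_AC = 154.937 ≈ 154.9 lb.
Then T_BC = 2.17081 × 154.937 = 336.3 lb.

T_AC = 154.9 lb, T_BC = 336.3 lb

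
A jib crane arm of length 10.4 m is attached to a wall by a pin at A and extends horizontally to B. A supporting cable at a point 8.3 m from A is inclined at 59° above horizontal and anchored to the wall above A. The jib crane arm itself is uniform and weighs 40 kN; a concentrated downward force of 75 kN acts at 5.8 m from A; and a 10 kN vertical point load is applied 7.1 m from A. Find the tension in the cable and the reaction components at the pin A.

T = 100.4 kN, A_x = 51.69 kN, A_y = 38.98 kN

ΣM about A: T·sin59°·8.3 − 40·5.2 − 75·5.8 − 10·7.1 = 0 → T = 714/(8.3·0.857167) = 100.359 ≈ 100.4 kN.
ΣF_x = 0: A_x − T·cos59° = 0 → A_x = 100.359 × 0.515038 = 51.69 kN.
ΣF_y = 0: A_y + T·sin59° − 40 − 75 − 10 = 0 → A_y = 125 − 100.359 × 0.857167 = 38.98 kN.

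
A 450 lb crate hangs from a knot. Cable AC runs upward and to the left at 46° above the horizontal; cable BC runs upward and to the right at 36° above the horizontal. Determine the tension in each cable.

ΣF_x = 0: −T_AC·cos46° + T_BC·cos36° = 0 → T_BC = 0.858645·T_AC.
ΣF_y = 0: T_AC·sin46° + T_BC·sin36° = 450.
Substitute: T_AC·(0.71934 + 0.858645·0.587785) = 450 → T_AC = 367.635 ≈ 367.6 lb.
Then T_BC = 0.858645 × 367.635 = 315.7 lb.

T_AC = 367.6 lb, T_BC = 315.7 lb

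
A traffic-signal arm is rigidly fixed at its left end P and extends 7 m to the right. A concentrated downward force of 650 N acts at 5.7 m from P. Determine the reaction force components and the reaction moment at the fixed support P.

P_x = 0, P_y = 650.0 N, M_P = 3705 N·m

ΣF_x = 0: P_x = 0.
ΣF_y = 0: P_y − 650 = 0 → P_y = 650.0 N.
ΣM about P: M_P − 650·5.7 = 0 → M_P = 3705 N·m.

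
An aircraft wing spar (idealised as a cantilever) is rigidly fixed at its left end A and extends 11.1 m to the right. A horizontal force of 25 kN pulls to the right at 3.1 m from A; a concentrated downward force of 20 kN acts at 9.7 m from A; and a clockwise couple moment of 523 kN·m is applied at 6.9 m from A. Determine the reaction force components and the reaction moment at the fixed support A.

ΣF_x = 0: A_x + 25 = 0 → A_x = -25.00 kN.
ΣF_y = 0: A_y − 20 = 0 → A_y = 20.00 kN.
ΣM about A: M_A − 20·9.7 − 523 = 0 → M_A = 717.0 kN·m.

A_x = -25.00 kN, A_y = 20.00 kN, M_A = 717.0 kN·m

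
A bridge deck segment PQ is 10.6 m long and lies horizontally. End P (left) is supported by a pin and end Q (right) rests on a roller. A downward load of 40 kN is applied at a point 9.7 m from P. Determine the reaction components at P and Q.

Taking moments about P: Q_y·10.6 − 40·9.7 = 0 → Q_y = 388/10.6 = 36.6038 ≈ 36.60 kN.
ΣF_y = 0: P_y + 36.6038 − 40 = 0 → P_y = 3.396 kN.
ΣF_x = 0: no horizontal applied forces, so P_x = 0.

P_x = 0, P_y = 3.396 kN, Q_y = 36.60 kN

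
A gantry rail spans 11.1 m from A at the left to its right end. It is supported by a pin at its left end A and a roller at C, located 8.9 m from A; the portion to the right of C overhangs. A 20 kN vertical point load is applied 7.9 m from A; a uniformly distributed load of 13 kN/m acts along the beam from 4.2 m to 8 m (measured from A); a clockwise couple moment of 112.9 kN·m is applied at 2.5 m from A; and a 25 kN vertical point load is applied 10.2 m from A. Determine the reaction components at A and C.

Resultant of the distributed load: 13 × 3.8 = 49.4 kN at 6.1 m from A.
ΣM about A: C_y·8.9 − 20·7.9 − (13·3.8)·6.1 − 112.9 − 25·10.2 = 0 → C_y = 827.24/8.9 = 92.9483 ≈ 92.95 kN.
ΣF_y = 0: A_y + 92.9483 − 20 − 13·3.8 − 25 = 0 → A_y = 1.452 kN.
ΣF_x = 0: no horizontal applied forces, so A_x = 0.

A_x = 0, A_y = 1.452 kN, C_y = 92.95 kN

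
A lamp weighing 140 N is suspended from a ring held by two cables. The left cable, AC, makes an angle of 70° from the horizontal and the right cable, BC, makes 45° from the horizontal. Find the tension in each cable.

ΣF_x = 0: −T_AC·cos70° + T_BC·cos45° = 0 → T_BC = 0.48369·T_AC.
ΣF_y = 0: T_AC·sin70° + T_BC·sin45° = 140.
Substitute: T_AC·(0.939693 + 0.48369·0.707107) = 140 → T_AC = 109.229 ≈ 109.2 N.
Then T_BC = 0.48369 × 109.229 = 52.83 N.

T_AC = 109.2 N, T_BC = 52.83 N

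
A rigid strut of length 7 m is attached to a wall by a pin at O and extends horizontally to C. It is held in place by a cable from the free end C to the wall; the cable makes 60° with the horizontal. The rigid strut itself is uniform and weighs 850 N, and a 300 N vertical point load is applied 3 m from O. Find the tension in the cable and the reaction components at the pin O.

T = 639.2 N, O_x = 319.6 N, O_y = 596.4 N

ΣM about O: T·sin60°·7 − 850·3.5 − 300·3 = 0 → T = 3875/(7·0.866025) = 639.21 ≈ 639.2 N.
ΣF_x = 0: O_x − T·cos60° = 0 → O_x = 639.21 × 0.5 = 319.6 N.
ΣF_y = 0: O_y + T·sin60° − 850 − 300 = 0 → O_y = 1150 − 639.21 × 0.866025 = 596.4 N.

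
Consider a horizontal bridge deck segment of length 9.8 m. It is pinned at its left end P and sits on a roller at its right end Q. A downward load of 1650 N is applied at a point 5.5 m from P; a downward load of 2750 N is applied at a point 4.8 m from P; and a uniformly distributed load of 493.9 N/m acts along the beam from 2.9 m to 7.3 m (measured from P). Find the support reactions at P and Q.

Resultant of the distributed load: 493.9 × 4.4 = 2173.16 N at 5.1 m from P.
ΣM about P: Q_y·9.8 − 1650·5.5 − 2750·4.8 − (493.9·4.4)·5.1 = 0 → Q_y = 33358.116/9.8 = 3403.89 ≈ 3404 N.
ΣF_y = 0: P_y + 3403.89 − 1650 − 2750 − 493.9·4.4 = 0 → P_y = 3169 N.
ΣF_x = 0: no horizontal applied forces, so P_x = 0.

P_x = 0, P_y = 3169 N, Q_y = 3404 N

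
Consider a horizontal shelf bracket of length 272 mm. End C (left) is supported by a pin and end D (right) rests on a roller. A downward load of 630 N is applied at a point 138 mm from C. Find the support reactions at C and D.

C_x = 0, C_y = 310.4 N, D_y = 319.6 N

ΣM about C: D_y·272 − 630·138 = 0 → D_y = 86940/272 = 319.632 ≈ 319.6 N.
ΣF_y = 0: C_y + 319.632 − 630 = 0 → C_y = 310.4 N.
ΣF_x = 0: no horizontal applied forces, so C_x = 0.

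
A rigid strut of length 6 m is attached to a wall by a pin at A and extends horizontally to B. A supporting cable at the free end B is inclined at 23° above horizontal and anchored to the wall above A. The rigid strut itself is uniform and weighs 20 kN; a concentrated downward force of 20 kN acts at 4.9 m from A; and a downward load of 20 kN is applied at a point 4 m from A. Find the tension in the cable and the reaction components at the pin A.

ΣM about A: T·sin23°·6 − 20·3 − 20·4.9 − 20·4 = 0 → T = 238/(6·0.390731) = 101.519 ≈ 101.5 kN.
ΣF_x = 0: A_x − T·cos23° = 0 → A_x = 101.519 × 0.920505 = 93.45 kN.
ΣF_y = 0: A_y + T·sin23° − 20 − 20 − 20 = 0 → A_y = 60 − 101.519 × 0.390731 = 20.33 kN.

T = 101.5 kN, A_x = 93.45 kN, A_y = 20.33 kN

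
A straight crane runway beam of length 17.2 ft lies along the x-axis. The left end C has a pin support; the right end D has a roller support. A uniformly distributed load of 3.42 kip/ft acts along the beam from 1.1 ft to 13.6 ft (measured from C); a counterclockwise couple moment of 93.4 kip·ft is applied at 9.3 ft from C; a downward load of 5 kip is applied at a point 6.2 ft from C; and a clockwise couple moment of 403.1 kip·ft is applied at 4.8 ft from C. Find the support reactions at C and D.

Resultant of the distributed load: 3.42 × 12.5 = 42.75 kip at 7.35 ft from C.
Moments about C: D_y·17.2 − (3.42·12.5)·7.35 + 93.4 − 5·6.2 − 403.1 = 0 → D_y = 654.9125/17.2 = 38.0763 ≈ 38.08 kip.
ΣF_y = 0: C_y + 38.0763 − 3.42·12.5 − 5 = 0 → C_y = 9.674 kip.
ΣF_x = 0: no horizontal applied forces, so C_x = 0.

C_x = 0, C_y = 9.674 kip, D_y = 38.08 kip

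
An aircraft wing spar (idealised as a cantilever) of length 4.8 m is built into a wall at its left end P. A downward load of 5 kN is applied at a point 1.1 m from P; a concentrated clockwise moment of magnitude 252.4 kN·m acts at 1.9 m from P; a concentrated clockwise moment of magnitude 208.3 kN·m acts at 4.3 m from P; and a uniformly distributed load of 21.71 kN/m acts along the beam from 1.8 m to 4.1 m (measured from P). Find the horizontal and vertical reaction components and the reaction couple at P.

P_x = 0, P_y = 54.93 kN, M_P = 613.5 kN·m

Resultant of the distributed load: 21.71 × 2.3 = 49.933 kN at 2.95 m from P.
ΣF_x = 0: P_x = 0.
ΣF_y = 0: P_y − 5 − 21.71·2.3 = 0 → P_y = 54.93 kN.
ΣM about P: M_P − 5·1.1 − 252.4 − 208.3 − (21.71·2.3)·2.95 = 0 → M_P = 613.5 kN·m.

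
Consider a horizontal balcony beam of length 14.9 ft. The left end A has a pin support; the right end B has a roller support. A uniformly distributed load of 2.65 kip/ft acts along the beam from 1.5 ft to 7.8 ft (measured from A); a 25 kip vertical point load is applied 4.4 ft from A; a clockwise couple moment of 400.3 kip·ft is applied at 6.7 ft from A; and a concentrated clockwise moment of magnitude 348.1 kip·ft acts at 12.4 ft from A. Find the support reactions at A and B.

A_x = 0, A_y = -21.13 kip, B_y = 62.82 kip

Resultant of the distributed load: 2.65 × 6.3 = 16.695 kip at 4.65 ft from A.
ΣM about A: B_y·14.9 − (2.65·6.3)·4.65 − 25·4.4 − 400.3 − 348.1 = 0 → B_y = 936.03175/14.9 = 62.8209 ≈ 62.82 kip.
ΣF_y = 0: A_y + 62.8209 − 2.65·6.3 − 25 = 0 → A_y = -21.13 kip.
ΣF_x = 0: no horizontal applied forces, so A_x = 0.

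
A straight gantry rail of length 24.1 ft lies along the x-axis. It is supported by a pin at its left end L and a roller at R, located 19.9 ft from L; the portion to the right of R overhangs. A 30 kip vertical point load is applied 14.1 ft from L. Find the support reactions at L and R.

L_x = 0, L_y = 8.744 kip, R_y = 21.26 kip

Taking moments about L: R_y·19.9 − 30·14.1 = 0 → R_y = 423/19.9 = 21.2563 ≈ 21.26 kip.
ΣF_y = 0: L_y + 21.2563 − 30 = 0 → L_y = 8.744 kip.
ΣF_x = 0: no horizontal applied forces, so L_x = 0.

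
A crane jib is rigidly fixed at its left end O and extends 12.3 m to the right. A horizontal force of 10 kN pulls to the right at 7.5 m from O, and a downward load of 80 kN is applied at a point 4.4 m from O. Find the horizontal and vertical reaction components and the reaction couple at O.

ΣF_x = 0: O_x + 10 = 0 → O_x = -10.00 kN.
ΣF_y = 0: O_y − 80 = 0 → O_y = 80.00 kN.
ΣM about O: M_O − 80·4.4 = 0 → M_O = 352.0 kN·m.

O_x = -10.00 kN, O_y = 80.00 kN, M_O = 352.0 kN·m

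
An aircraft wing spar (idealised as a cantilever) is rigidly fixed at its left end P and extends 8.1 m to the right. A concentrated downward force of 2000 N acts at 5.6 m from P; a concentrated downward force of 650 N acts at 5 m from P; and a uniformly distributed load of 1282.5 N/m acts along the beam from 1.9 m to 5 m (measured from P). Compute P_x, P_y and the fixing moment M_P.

P_x = 0, P_y = 6626 N, M_P = 28170 N·m

Resultant of the distributed load: 1282.5 × 3.1 = 3975.75 N at 3.45 m from P.
ΣF_x = 0: P_x = 0.
ΣF_y = 0: P_y − 2000 − 650 − 1282.5·3.1 = 0 → P_y = 6626 N.
ΣM about P: M_P − 2000·5.6 − 650·5 − (1282.5·3.1)·3.45 = 0 → M_P = 28170 N·m.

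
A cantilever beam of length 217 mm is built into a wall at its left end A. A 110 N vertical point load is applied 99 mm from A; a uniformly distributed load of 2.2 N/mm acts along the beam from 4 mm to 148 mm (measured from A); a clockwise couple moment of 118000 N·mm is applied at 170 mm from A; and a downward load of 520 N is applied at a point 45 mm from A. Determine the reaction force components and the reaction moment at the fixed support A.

A_x = 0, A_y = 946.8 N, M_A = 176400 N·mm

Resultant of the distributed load: 2.2 × 144 = 316.8 N at 76 mm from A.
ΣF_x = 0: A_x = 0.
ΣF_y = 0: A_y − 110 − 2.2·144 − 520 = 0 → A_y = 946.8 N.
ΣM about A: M_A − 110·99 − (2.2·144)·76 − 118000 − 520·45 = 0 → M_A = 176400 N·mm.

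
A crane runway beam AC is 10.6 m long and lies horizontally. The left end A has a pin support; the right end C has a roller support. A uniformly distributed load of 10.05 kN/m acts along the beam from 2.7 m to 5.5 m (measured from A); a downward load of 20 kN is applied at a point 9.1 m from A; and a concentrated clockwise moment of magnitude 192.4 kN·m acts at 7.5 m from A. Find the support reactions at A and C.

A_x = 0, A_y = 1.935 kN, C_y = 46.21 kN

Resultant of the distributed load: 10.05 × 2.8 = 28.14 kN at 4.1 m from A.
Taking moments about A: C_y·10.6 − (10.05·2.8)·4.1 − 20·9.1 − 192.4 = 0 → C_y = 489.774/10.6 = 46.2051 ≈ 46.21 kN.
ΣF_y = 0: A_y + 46.2051 − 10.05·2.8 − 20 = 0 → A_y = 1.935 kN.
ΣF_x = 0: no horizontal applied forces, so A_x = 0.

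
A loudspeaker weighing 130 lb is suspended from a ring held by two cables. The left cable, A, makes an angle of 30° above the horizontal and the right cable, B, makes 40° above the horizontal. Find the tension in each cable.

T_A = 106.0 lb, T_B = 119.8 lb

ΣF_x = 0: −T_A·cos30° + T_B·cos40° = 0 → T_B = 1.13052·T_A.
ΣF_y = 0: T_A·sin30° + T_B·sin40° = 130.
Substitute: T_A·(0.5 + 1.13052·0.642788) = 130 → T_A = 105.977 ≈ 106.0 lb.
Then T_B = 1.13052 × 105.977 = 119.8 lb.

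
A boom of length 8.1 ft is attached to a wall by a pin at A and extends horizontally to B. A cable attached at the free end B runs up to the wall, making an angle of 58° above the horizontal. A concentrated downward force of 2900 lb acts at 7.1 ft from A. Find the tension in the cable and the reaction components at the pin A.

ΣM about A: T·sin58°·8.1 − 2900·7.1 = 0 → T = 20590/(8.1·0.848048) = 2997.44 ≈ 2997 lb.
ΣF_x = 0: A_x − T·cos58° = 0 → A_x = 2997.44 × 0.529919 = 1588 lb.
ΣF_y = 0: A_y + T·sin58° − 2900 = 0 → A_y = 2900 − 2997.44 × 0.848048 = 358.0 lb.

T = 2997 lb, A_x = 1588 lb, A_y = 358.0 lb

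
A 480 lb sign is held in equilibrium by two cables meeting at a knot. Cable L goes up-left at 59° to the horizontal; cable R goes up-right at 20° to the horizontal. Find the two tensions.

ΣF_x = 0: −T_L·cos59° + T_R·cos20° = 0 → T_R = 0.548092·T_L.
ΣF_y = 0: T_L·sin59° + T_R·sin20° = 480.
Substitute: T_L·(0.857167 + 0.548092·0.34202) = 480 → T_L = 459.495 ≈ 459.5 lb.
Then T_R = 0.548092 × 459.495 = 251.8 lb.

T_L = 459.5 lb, T_R = 251.8 lb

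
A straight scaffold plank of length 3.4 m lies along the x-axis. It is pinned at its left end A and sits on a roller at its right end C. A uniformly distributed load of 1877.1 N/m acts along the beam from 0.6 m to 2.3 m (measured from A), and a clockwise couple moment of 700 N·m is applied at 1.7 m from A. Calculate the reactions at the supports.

Resultant of the distributed load: 1877.1 × 1.7 = 3191.07 N at 1.45 m from A.
Moments about A: C_y·3.4 − (1877.1·1.7)·1.45 − 700 = 0 → C_y = 5327.0515/3.4 = 1566.78 ≈ 1567 N.
ΣF_y = 0: A_y + 1566.78 − 1877.1·1.7 = 0 → A_y = 1624 N.
ΣF_x = 0: no horizontal applied forces, so A_x = 0.

A_x = 0, A_y = 1624 N, C_y = 1567 N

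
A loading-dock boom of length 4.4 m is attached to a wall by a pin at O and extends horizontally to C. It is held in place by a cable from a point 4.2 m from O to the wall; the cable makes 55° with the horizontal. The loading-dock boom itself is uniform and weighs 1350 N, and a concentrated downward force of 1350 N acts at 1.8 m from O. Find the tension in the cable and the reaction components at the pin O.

T = 1570 N, O_x = 900.3 N, O_y = 1414 N

ΣM about O: T·sin55°·4.2 − 1350·2.2 − 1350·1.8 = 0 → T = 5400/(4.2·0.819152) = 1569.57 ≈ 1570 N.
ΣF_x = 0: O_x − T·cos55° = 0 → O_x = 1569.57 × 0.573576 = 900.3 N.
ΣF_y = 0: O_y + T·sin55° − 1350 − 1350 = 0 → O_y = 2700 − 1569.57 × 0.819152 = 1414 N.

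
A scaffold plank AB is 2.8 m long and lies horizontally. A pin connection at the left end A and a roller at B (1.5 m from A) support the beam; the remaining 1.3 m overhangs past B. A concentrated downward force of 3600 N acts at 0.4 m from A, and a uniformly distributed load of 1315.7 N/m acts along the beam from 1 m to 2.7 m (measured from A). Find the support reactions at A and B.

A_x = 0, A_y = 2118 N, B_y = 3719 N

Resultant of the distributed load: 1315.7 × 1.7 = 2236.69 N at 1.85 m from A.
Taking moments about A: B_y·1.5 − 3600·0.4 − (1315.7·1.7)·1.85 = 0 → B_y = 5577.8765/1.5 = 3718.58 ≈ 3719 N.
ΣF_y = 0: A_y + 3718.58 − 3600 − 1315.7·1.7 = 0 → A_y = 2118 N.
ΣF_x = 0: no horizontal applied forces, so A_x = 0.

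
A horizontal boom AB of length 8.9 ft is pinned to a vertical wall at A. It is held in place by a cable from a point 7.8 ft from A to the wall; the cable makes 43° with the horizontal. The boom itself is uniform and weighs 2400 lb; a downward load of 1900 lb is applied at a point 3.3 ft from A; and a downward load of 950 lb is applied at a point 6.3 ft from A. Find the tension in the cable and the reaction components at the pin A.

ΣM about A: T·sin43°·7.8 − 2400·4.45 − 1900·3.3 − 950·6.3 = 0 → T = 22935/(7.8·0.681998) = 4311.43 ≈ 4311 lb.
ΣF_x = 0: A_x − T·cos43° = 0 → A_x = 4311.43 × 0.731354 = 3153 lb.
ΣF_y = 0: A_y + T·sin43° − 2400 − 1900 − 950 = 0 → A_y = 5250 − 4311.43 × 0.681998 = 2310 lb.

T = 4311 lb, A_x = 3153 lb, A_y = 2310 lb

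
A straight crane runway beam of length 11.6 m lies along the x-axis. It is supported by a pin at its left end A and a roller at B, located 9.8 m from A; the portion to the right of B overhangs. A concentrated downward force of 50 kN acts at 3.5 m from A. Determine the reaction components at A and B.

A_x = 0, A_y = 32.14 kN, B_y = 17.86 kN

ΣM about A: B_y·9.8 − 50·3.5 = 0 → B_y = 175/9.8 = 17.8571 ≈ 17.86 kN.
ΣF_y = 0: A_y + 17.8571 − 50 = 0 → A_y = 32.14 kN.
ΣF_x = 0: no horizontal applied forces, so A_x = 0.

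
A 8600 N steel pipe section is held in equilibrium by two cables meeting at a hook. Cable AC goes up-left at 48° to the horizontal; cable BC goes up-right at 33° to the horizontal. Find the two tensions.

ΣF_x = 0: −T_AC·cos48° + T_BC·cos33° = 0 → T_BC = 0.797847·T_AC.
ΣF_y = 0: T_AC·sin48° + T_BC·sin33° = 8600.
Substitute: T_AC·(0.743145 + 0.797847·0.544639) = 8600 → T_AC = 7302.47 ≈ 7302 N.
Then T_BC = 0.797847 × 7302.47 = 5826 N.

T_AC = 7302 N, T_BC = 5826 N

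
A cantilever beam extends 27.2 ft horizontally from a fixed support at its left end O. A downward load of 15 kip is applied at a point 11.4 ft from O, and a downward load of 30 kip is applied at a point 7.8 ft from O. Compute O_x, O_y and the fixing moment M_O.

ΣF_x = 0: O_x = 0.
ΣF_y = 0: O_y − 15 − 30 = 0 → O_y = 45.00 kip.
ΣM about O: M_O − 15·11.4 − 30·7.8 = 0 → M_O = 405.0 kip·ft.

O_x = 0, O_y = 45.00 kip, M_O = 405.0 kip·ft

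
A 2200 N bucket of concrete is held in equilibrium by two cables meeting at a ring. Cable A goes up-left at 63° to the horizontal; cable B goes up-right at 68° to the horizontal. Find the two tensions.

ΣF_x = 0: −T_A·cos63° + T_B·cos68° = 0 → T_B = 1.21191·T_A.
ΣF_y = 0: T_A·sin63° + T_B·sin68° = 2200.
Substitute: T_A·(0.891007 + 1.21191·0.927184) = 2200 → T_A = 1091.99 ≈ 1092 N.
Then T_B = 1.21191 × 1091.99 = 1323 N.

T_A = 1092 N, T_B = 1323 N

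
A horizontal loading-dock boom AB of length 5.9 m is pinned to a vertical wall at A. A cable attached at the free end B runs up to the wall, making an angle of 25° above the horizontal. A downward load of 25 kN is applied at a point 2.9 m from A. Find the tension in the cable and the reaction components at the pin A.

T = 29.08 kN, A_x = 26.35 kN, A_y = 12.71 kN

ΣM about A: T·sin25°·5.9 − 25·2.9 = 0 → T = 72.5/(5.9·0.422618) = 29.0762 ≈ 29.08 kN.
ΣF_x = 0: A_x − T·cos25° = 0 → A_x = 29.0762 × 0.906308 = 26.35 kN.
ΣF_y = 0: A_y + T·sin25° − 25 = 0 → A_y = 25 − 29.0762 × 0.422618 = 12.71 kN.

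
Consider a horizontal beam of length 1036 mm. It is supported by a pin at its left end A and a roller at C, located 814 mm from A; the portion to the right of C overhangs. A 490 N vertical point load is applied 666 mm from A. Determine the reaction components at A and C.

A_x = 0, A_y = 89.09 N, C_y = 400.9 N

ΣM about A: C_y·814 − 490·666 = 0 → C_y = 326340/814 = 400.909 ≈ 400.9 N.
ΣF_y = 0: A_y + 400.909 − 490 = 0 → A_y = 89.09 N.
ΣF_x = 0: no horizontal applied forces, so A_x = 0.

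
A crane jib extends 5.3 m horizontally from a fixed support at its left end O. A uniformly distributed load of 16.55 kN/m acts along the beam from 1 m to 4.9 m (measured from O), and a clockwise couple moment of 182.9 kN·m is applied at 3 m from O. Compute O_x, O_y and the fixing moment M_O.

O_x = 0, O_y = 64.55 kN, M_O = 373.3 kN·m

Resultant of the distributed load: 16.55 × 3.9 = 64.545 kN at 2.95 m from O.
ΣF_x = 0: O_x = 0.
ΣF_y = 0: O_y − 16.55·3.9 = 0 → O_y = 64.55 kN.
ΣM about O: M_O − (16.55·3.9)·2.95 − 182.9 = 0 → M_O = 373.3 kN·m.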